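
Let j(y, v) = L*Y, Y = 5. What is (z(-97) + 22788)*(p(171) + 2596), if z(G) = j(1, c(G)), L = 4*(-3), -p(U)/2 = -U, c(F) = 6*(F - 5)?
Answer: 66774864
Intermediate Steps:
c(F) = -30 + 6*F (c(F) = 6*(-5 + F) = -30 + 6*F)
p(U) = 2*U (p(U) = -(-2)*U = 2*U)
L = -12
j(y, v) = -60 (j(y, v) = -12*5 = -60)
z(G) = -60
(z(-97) + 22788)*(p(171) + 2596) = (-60 + 22788)*(2*171 + 2596) = 22728*(342 + 2596) = 22728*2938 = 66774864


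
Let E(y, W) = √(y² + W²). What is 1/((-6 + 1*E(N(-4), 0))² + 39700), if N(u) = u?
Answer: 1/39704 ≈ 2.5186e-5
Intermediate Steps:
E(y, W) = √(W² + y²)
1/((-6 + 1*E(N(-4), 0))² + 39700) = 1/((-6 + 1*√(0² + (-4)²))² + 39700) = 1/((-6 + 1*√(0 + 16))² + 39700) = 1/((-6 + 1*√16)² + 39700) = 1/((-6 + 1*4)² + 39700) = 1/((-6 + 4)² + 39700) = 1/((-2)² + 39700) = 1/(4 + 39700) = 1/39704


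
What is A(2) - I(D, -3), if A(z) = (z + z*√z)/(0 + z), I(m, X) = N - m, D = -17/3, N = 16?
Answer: -62/3 + √2 ≈ -19.252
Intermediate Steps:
D = -17/3 (D = -17*⅓ = -17/3 ≈ -5.6667)
I(m, X) = 16 - m
A(z) = (z + z^(3/2))/z
A(2) - I(D, -3) = (1 + √2) - (16 - 1*(-17/3)) = (1 + √2) - (16 + 17/3) = (1 + √2) - 1*65/3 = (1 + √2) - 65/3 = -62/3 + √2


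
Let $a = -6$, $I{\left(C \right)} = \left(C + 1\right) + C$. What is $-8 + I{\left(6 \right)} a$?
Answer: $-86$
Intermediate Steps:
$I{\left(C \right)} = 1 + 2 C$ ($I{\left(C \right)} = \left(1 + C\right) + C = 1 + 2 C$)
$-8 + I{\left(6 \right)} a = -8 + \left(1 + 2 \cdot 6\right) \left(-6\right) = -8 + \left(1 + 12\right) \left(-6\right) = -8 + 13 \left(-6\right) = -8 - 78 = -86$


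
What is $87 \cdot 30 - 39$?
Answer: $2571$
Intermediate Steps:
$87 \cdot 30 - 39 = 2610 - 39 = 2571$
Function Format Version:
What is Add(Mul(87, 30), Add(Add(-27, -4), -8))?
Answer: 2571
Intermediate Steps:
Add(Mul(87, 30), Add(Add(-27, -4), -8)) = Add(2610, Add(-31, -8)) = Add(2610, -39) = 2571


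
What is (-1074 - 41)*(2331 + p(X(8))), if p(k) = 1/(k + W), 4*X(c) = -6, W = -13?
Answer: -75370655/29 ≈ -2.5990e+6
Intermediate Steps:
X(c) = -3/2 (X(c) = (¼)*(-6) = -3/2)
p(k) = 1/(-13 + k) (p(k) = 1/(k - 13) = 1/(-13 + k))
(-1074 - 41)*(2331 + p(X(8))) = (-1074 - 41)*(2331 + 1/(-13 - 3/2)) = -1115*(2331 + 1/(-29/2)) = -1115*(2331 - 2/29) = -1115*67597/29 = -75370655/29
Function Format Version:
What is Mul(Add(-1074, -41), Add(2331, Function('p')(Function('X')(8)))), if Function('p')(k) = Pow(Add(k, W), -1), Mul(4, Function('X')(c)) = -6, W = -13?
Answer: Rational(-75370655, 29) ≈ -2.5990e+6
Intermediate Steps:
Function('X')(c) = Rational(-3, 2) (Function('X')(c) = Mul(Rational(1, 4), -6) = Rational(-3, 2))
Function('p')(k) = Pow(Add(-13, k), -1) (Function('p')(k) = Pow(Add(k, -13), -1) = Pow(Add(-13, k), -1))
Mul(Add(-1074, -41), Add(2331, Function('p')(Function('X')(8)))) = Mul(Add(-1074, -41), Add(2331, Pow(Add(-13, Rational(-3, 2)), -1))) = Mul(-1115, Add(2331, Pow(Rational(-29, 2), -1))) = Mul(-1115, Add(2331, Rational(-2, 29))) = Mul(-1115, Rational(67597, 29)) = Rational(-75370655, 29)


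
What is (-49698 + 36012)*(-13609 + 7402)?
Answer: 84949002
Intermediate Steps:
(-49698 + 36012)*(-13609 + 7402) = -13686*(-6207) = 84949002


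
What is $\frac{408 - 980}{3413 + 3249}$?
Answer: $- \frac{286}{3331} \approx -0.08586$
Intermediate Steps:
$\frac{408 - 980}{3413 + 3249} = - \frac{572}{6662} = \left(-572\right) \frac{1}{6662} = - \frac{286}{3331}$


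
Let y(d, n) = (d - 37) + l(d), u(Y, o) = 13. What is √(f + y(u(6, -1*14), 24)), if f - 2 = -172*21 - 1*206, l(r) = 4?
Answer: 2*I*√959 ≈ 61.935*I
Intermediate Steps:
f = -3816 (f = 2 + (-172*21 - 1*206) = 2 + (-3612 - 206) = 2 - 3818 = -3816)
y(d, n) = -33 + d (y(d, n) = (d - 37) + 4 = (-37 + d) + 4 = -33 + d)
√(f + y(u(6, -1*14), 24)) = √(-3816 + (-33 + 13)) = √(-3816 - 20) = √(-3836) = 2*I*√959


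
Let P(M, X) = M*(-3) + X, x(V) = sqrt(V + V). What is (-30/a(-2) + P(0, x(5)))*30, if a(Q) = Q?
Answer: 450 + 30*sqrt(10) ≈ 544.87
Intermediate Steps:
x(V) = sqrt(2)*sqrt(V) (x(V) = sqrt(2*V) = sqrt(2)*sqrt(V))
P(M, X) = X - 3*M (P(M, X) = -3*M + X = X - 3*M)
(-30/a(-2) + P(0, x(5)))*30 = (-30/(-2) + (sqrt(2)*sqrt(5) - 3*0))*30 = (-30*(-1/2) + (sqrt(10) + 0))*30 = (15 + sqrt(10))*30 = 450 + 30*sqrt(10)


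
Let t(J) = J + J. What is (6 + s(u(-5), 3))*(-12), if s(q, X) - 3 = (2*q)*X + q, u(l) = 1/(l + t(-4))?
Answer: -1320/13 ≈ -101.54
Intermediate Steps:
t(J) = 2*J
u(l) = 1/(-8 + l) (u(l) = 1/(l + 2*(-4)) = 1/(l - 8) = 1/(-8 + l))
s(q, X) = 3 + q + 2*X*q (s(q, X) = 3 + ((2*q)*X + q) = 3 + (2*X*q + q) = 3 + (q + 2*X*q) = 3 + q + 2*X*q)
(6 + s(u(-5), 3))*(-12) = (6 + (3 + 1/(-8 - 5) + 2*3/(-8 - 5)))*(-12) = (6 + (3 + 1/(-13) + 2*3/(-13)))*(-12) = (6 + (3 - 1/13 + 2*3*(-1/13)))*(-12) = (6 + (3 - 1/13 - 6/13))*(-12) = (6 + 32/13)*(-12) = (110/13)*(-12) = -1320/13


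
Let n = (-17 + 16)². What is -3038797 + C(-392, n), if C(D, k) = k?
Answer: -3038796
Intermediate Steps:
n = 1 (n = (-1)² = 1)
-3038797 + C(-392, n) = -3038797 + 1 = -3038796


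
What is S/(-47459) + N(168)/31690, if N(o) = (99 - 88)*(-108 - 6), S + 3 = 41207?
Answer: -682634173/751987855 ≈ -0.90777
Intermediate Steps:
S = 41204 (S = -3 + 41207 = 41204)
N(o) = -1254 (N(o) = 11*(-114) = -1254)
S/(-47459) + N(168)/31690 = 41204/(-47459) - 1254/31690 = 41204*(-1/47459) - 1254*1/31690 = -41204/47459 - 627/15845 = -682634173/751987855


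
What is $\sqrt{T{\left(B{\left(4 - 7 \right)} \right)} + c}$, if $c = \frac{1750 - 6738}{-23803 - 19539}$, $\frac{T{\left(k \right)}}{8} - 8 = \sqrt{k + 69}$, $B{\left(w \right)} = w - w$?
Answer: $\frac{\sqrt{30110510898 + 3757057928 \sqrt{69}}}{21671} \approx 11.427$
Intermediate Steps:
$B{\left(w \right)} = 0$
$T{\left(k \right)} = 64 + 8 \sqrt{69 + k}$ ($T{\left(k \right)} = 64 + 8 \sqrt{k + 69} = 64 + 8 \sqrt{69 + k}$)
$c = \frac{2494}{21671}$ ($c = - \frac{4988}{-43342} = \left(-4988\right) \left(- \frac{1}{43342}\right) = \frac{2494}{21671} \approx 0.11508$)
$\sqrt{T{\left(B{\left(4 - 7 \right)} \right)} + c} = \sqrt{\left(64 + 8 \sqrt{69 + 0}\right) + \frac{2494}{21671}} = \sqrt{\left(64 + 8 \sqrt{69}\right) + \frac{2494}{21671}} = \sqrt{\frac{1389438}{21671} + 8 \sqrt{69}}$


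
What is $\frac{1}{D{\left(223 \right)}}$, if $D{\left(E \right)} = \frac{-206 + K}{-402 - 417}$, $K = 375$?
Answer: $- \frac{63}{13} \approx -4.8462$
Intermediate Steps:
$D{\left(E \right)} = - \frac{13}{63}$ ($D{\left(E \right)} = \frac{-206 + 375}{-402 - 417} = \frac{169}{-819} = 169 \left(- \frac{1}{819}\right) = - \frac{13}{63}$)
$\frac{1}{D{\left(223 \right)}} = \frac{1}{- \frac{13}{63}} = - \frac{63}{13}$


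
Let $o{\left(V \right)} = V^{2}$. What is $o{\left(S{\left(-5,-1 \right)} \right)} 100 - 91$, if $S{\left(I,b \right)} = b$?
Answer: $9$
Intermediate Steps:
$o{\left(S{\left(-5,-1 \right)} \right)} 100 - 91 = \left(-1\right)^{2} \cdot 100 - 91 = 1 \cdot 100 - 91 = 100 - 91 = 9$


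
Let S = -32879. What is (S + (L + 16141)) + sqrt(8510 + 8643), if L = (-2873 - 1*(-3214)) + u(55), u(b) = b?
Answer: -16342 + sqrt(17153) ≈ -16211.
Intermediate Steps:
L = 396 (L = (-2873 - 1*(-3214)) + 55 = (-2873 + 3214) + 55 = 341 + 55 = 396)
(S + (L + 16141)) + sqrt(8510 + 8643) = (-32879 + (396 + 16141)) + sqrt(8510 + 8643) = (-32879 + 16537) + sqrt(17153) = -16342 + sqrt(17153)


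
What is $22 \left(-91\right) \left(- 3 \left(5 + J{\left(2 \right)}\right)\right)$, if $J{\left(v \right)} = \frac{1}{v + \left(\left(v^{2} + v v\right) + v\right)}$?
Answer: $\frac{61061}{2} \approx 30531.0$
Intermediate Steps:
$J{\left(v \right)} = \frac{1}{2 v + 2 v^{2}}$ ($J{\left(v \right)} = \frac{1}{v + \left(\left(v^{2} + v^{2}\right) + v\right)} = \frac{1}{v + \left(2 v^{2} + v\right)} = \frac{1}{v + \left(v + 2 v^{2}\right)} = \frac{1}{2 v + 2 v^{2}}$)
$22 \left(-91\right) \left(- 3 \left(5 + J{\left(2 \right)}\right)\right) = 22 \left(-91\right) \left(- 3 \left(5 + \frac{1}{2 \cdot 2 \left(1 + 2\right)}\right)\right) = - 2002 \left(- 3 \left(5 + \frac{1}{2} \cdot \frac{1}{2} \cdot \frac{1}{3}\right)\right) = - 2002 \left(- 3 \left(5 + \frac{1}{12}\right)\right) = - 2002 \left(\left(-3\right) \frac{61}{12}\right) = \left(-2002\right) \left(- \frac{61}{4}\right) = \frac{61061}{2}$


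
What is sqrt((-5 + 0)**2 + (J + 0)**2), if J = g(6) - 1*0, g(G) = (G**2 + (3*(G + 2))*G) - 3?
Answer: sqrt(31354) ≈ 177.07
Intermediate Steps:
g(G) = -3 + G**2 + G*(6 + 3*G) (g(G) = (G**2 + (3*(2 + G))*G) - 3 = (G**2 + (6 + 3*G)*G) - 3 = (G**2 + G*(6 + 3*G)) - 3 = -3 + G**2 + G*(6 + 3*G))
J = 177 (J = (-3 + 4*6**2 + 6*6) - 1*0 = (-3 + 4*36 + 36) + 0 = (-3 + 144 + 36) + 0 = 177 + 0 = 177)
sqrt((-5 + 0)**2 + (J + 0)**2) = sqrt((-5 + 0)**2 + (177 + 0)**2) = sqrt((-5)**2 + 177**2) = sqrt(25 + 31329) = sqrt(31354)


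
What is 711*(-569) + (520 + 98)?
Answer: -403941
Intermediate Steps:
711*(-569) + (520 + 98) = -404559 + 618 = -403941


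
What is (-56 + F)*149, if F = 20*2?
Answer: -2384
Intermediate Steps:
F = 40
(-56 + F)*149 = (-56 + 40)*149 = -16*149 = -2384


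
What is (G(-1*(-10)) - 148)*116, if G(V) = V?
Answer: -16008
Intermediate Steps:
(G(-1*(-10)) - 148)*116 = (-1*(-10) - 148)*116 = (10 - 148)*116 = -138*116 = -16008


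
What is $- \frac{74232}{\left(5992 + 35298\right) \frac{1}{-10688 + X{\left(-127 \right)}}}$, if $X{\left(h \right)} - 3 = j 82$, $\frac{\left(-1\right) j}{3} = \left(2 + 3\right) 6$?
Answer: $\frac{134100108}{4129} \approx 32478.0$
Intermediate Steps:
$j = -90$ ($j = - 3 \left(2 + 3\right) 6 = - 3 \cdot 5 \cdot 6 = \left(-3\right) 30 = -90$)
$X{\left(h \right)} = -7377$ ($X{\left(h \right)} = 3 - 7380 = -7377$)
$- \frac{74232}{\left(5992 + 35298\right) \frac{1}{-10688 + X{\left(-127 \right)}}} = - \frac{74232}{\left(5992 + 35298\right) \frac{1}{-10688 - 7377}} = - \frac{74232}{41290 \frac{1}{-18065}} = - \frac{74232}{41290 \left(- \frac{1}{18065}\right)} = - \frac{74232}{- \frac{8258}{3613}} = \left(-74232\right) \left(- \frac{3613}{8258}\right) = \frac{134100108}{4129}$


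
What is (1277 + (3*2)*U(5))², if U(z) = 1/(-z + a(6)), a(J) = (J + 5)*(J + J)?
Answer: 26303974225/16129 ≈ 1.6309e+6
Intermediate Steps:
a(J) = 2*J*(5 + J) (a(J) = (5 + J)*(2*J) = 2*J*(5 + J))
U(z) = 1/(132 - z) (U(z) = 1/(-z + 2*6*(5 + 6)) = 1/(-z + 2*6*11) = 1/(-z + 132) = 1/(132 - z))
(1277 + (3*2)*U(5))² = (1277 + (3*2)*(-1/(-132 + 5)))² = (1277 + 6*(-1/(-127)))² = (1277 + 6*(-1*(-1/127)))² = (1277 + 6*(1/127))² = (1277 + 6/127)² = (162185/127)² = 26303974225/16129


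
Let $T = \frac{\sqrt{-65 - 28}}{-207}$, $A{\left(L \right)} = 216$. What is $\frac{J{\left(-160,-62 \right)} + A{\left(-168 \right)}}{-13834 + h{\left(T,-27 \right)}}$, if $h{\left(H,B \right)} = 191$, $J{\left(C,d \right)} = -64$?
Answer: $- \frac{152}{13643} \approx -0.011141$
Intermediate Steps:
$T = - \frac{i \sqrt{93}}{207}$ ($T = \sqrt{-93} \left(- \frac{1}{207}\right) = i \sqrt{93} \left(- \frac{1}{207}\right) = - \frac{i \sqrt{93}}{207} \approx - 0.046588 i$)
$\frac{J{\left(-160,-62 \right)} + A{\left(-168 \right)}}{-13834 + h{\left(T,-27 \right)}} = \frac{-64 + 216}{-13834 + 191} = \frac{152}{-13643} = 152 \left(- \frac{1}{13643}\right) = - \frac{152}{13643}$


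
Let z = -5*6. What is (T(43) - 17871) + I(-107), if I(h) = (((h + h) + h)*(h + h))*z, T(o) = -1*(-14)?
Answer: -2078677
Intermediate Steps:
T(o) = 14
z = -30
I(h) = -180*h² (I(h) = (((h + h) + h)*(h + h))*(-30) = ((2*h + h)*(2*h))*(-30) = ((3*h)*(2*h))*(-30) = (6*h²)*(-30) = -180*h²)
(T(43) - 17871) + I(-107) = (14 - 17871) - 180*(-107)² = -17857 - 180*11449 = -17857 - 2060820 = -2078677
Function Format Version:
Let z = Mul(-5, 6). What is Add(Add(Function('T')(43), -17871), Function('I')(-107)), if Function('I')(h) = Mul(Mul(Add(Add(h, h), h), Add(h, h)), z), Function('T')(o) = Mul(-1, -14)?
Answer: -2078677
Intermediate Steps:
Function('T')(o) = 14
z = -30
Function('I')(h) = Mul(-180, Pow(h, 2)) (Function('I')(h) = Mul(Mul(Add(Add(h, h), h), Add(h, h)), -30) = Mul(Mul(Add(Mul(2, h), h), Mul(2, h)), -30) = Mul(Mul(Mul(3, h), Mul(2, h)), -30) = Mul(Mul(6, Pow(h, 2)), -30) = Mul(-180, Pow(h, 2)))
Add(Add(Function('T')(43), -17871), Function('I')(-107)) = Add(Add(14, -17871), Mul(-180, Pow(-107, 2))) = Add(-17857, Mul(-180, 11449)) = Add(-17857, -2060820) = -2078677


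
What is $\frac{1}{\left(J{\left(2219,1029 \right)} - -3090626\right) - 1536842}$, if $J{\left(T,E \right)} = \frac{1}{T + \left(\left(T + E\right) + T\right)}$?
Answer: $\frac{7686}{11942383825} \approx 6.4359 \cdot 10^{-7}$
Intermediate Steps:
$J{\left(T,E \right)} = \frac{1}{E + 3 T}$ ($J{\left(T,E \right)} = \frac{1}{T + \left(\left(E + T\right) + T\right)} = \frac{1}{T + \left(E + 2 T\right)} = \frac{1}{E + 3 T}$)
$\frac{1}{\left(J{\left(2219,1029 \right)} - -3090626\right) - 1536842} = \frac{1}{\left(\frac{1}{1029 + 3 \cdot 2219} - -3090626\right) - 1536842} = \frac{1}{\left(\frac{1}{1029 + 6657} + 3090626\right) - 1536842} = \frac{1}{\left(\frac{1}{7686} + 3090626\right) - 1536842} = \frac{1}{\frac{23754551437}{7686} - 1536842} = \frac{1}{\frac{11942383825}{7686}} = \frac{7686}{11942383825}$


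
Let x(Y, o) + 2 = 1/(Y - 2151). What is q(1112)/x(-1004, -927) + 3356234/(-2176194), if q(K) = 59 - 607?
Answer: 1870663830793/6866980167 ≈ 272.41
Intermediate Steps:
x(Y, o) = -2 + 1/(-2151 + Y) (x(Y, o) = -2 + 1/(Y - 2151) = -2 + 1/(-2151 + Y))
q(K) = -548
q(1112)/x(-1004, -927) + 3356234/(-2176194) = -548*(-2151 - 1004)/(4303 - 2*(-1004)) + 3356234/(-2176194) = -548*(-3155/(4303 + 2008)) + 3356234*(-1/2176194) = -548/((-1/3155*6311)) - 1678117/1088097 = -548/(-6311/3155) - 1678117/1088097 = -548*(-3155/6311) - 1678117/1088097 = 1728940/6311 - 1678117/1088097 = 1870663830793/6866980167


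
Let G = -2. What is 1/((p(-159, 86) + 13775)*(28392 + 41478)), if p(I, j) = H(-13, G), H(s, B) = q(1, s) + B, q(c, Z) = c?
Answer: 1/962389380 ≈ 1.0391e-9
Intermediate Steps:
H(s, B) = 1 + B
p(I, j) = -1 (p(I, j) = 1 - 2 = -1)
1/((p(-159, 86) + 13775)*(28392 + 41478)) = 1/((-1 + 13775)*(28392 + 41478)) = 1/(13774*69870) = 1/962389380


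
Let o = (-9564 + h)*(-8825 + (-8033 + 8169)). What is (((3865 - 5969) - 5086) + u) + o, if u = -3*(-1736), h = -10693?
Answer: 176011091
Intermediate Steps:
o = 176013073 (o = (-9564 - 10693)*(-8825 + (-8033 + 8169)) = -20257*(-8825 + 136) = -20257*(-8689) = 176013073)
u = 5208
(((3865 - 5969) - 5086) + u) + o = (((3865 - 5969) - 5086) + 5208) + 176013073 = ((-2104 - 5086) + 5208) + 176013073 = (-7190 + 5208) + 176013073 = -1982 + 176013073 = 176011091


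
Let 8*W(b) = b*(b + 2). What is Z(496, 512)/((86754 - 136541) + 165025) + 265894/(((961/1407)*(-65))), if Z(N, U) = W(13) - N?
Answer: -344896375922077/57586733360 ≈ -5989.2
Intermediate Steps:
W(b) = b*(2 + b)/8 (W(b) = (b*(b + 2))/8 = (b*(2 + b))/8 = b*(2 + b)/8)
Z(N, U) = 195/8 - N (Z(N, U) = (1/8)*13*(2 + 13) - N = (1/8)*13*15 - N = 195/8 - N)
Z(496, 512)/((86754 - 136541) + 165025) + 265894/(((961/1407)*(-65))) = (195/8 - 1*496)/((86754 - 136541) + 165025) + 265894/(((961/1407)*(-65))) = (195/8 - 496)/(-49787 + 165025) + 265894/(((961*(1/1407))*(-65))) = -3773/8/115238 + 265894/(((961/1407)*(-65))) = -3773/8*1/115238 + 265894/(-62465/1407) = -3773/921904 + 265894*(-1407/62465) = -3773/921904 - 374112858/62465 = -344896375922077/57586733360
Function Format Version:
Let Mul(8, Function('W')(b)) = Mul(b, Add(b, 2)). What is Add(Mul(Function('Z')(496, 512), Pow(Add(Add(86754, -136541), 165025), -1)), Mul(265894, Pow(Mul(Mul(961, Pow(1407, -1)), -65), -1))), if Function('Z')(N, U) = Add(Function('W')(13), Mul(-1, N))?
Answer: Rational(-344896375922077, 57586733360) ≈ -5989.2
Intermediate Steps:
Function('W')(b) = Mul(Rational(1, 8), b, Add(2, b)) (Function('W')(b) = Mul(Rational(1, 8), Mul(b, Add(b, 2))) = Mul(Rational(1, 8), Mul(b, Add(2, b))) = Mul(Rational(1, 8), b, Add(2, b)))
Function('Z')(N, U) = Add(Rational(195, 8), Mul(-1, N)) (Function('Z')(N, U) = Add(Mul(Rational(1, 8), 13, Add(2, 13)), Mul(-1, N)) = Add(Mul(Rational(1, 8), 13, 15), Mul(-1, N)) = Add(Rational(195, 8), Mul(-1, N)))
Add(Mul(Function('Z')(496, 512), Pow(Add(Add(86754, -136541), 165025), -1)), Mul(265894, Pow(Mul(Mul(961, Pow(1407, -1)), -65), -1))) = Add(Mul(Add(Rational(195, 8), Mul(-1, 496)), Pow(Add(Add(86754, -136541), 165025), -1)), Mul(265894, Pow(Mul(Mul(961, Pow(1407, -1)), -65), -1))) = Add(Mul(Add(Rational(195, 8), -496), Pow(Add(-49787, 165025), -1)), Mul(265894, Pow(Mul(Mul(961, Rational(1, 1407)), -65), -1))) = Add(Mul(Rational(-3773, 8), Pow(115238, -1)), Mul(265894, Pow(Mul(Rational(961, 1407), -65), -1))) = Add(Mul(Rational(-3773, 8), Rational(1, 115238)), Mul(265894, Pow(Rational(-62465, 1407), -1))) = Add(Rational(-3773, 921904), Mul(265894, Rational(-1407, 62465))) = Add(Rational(-3773, 921904), Rational(-374112858, 62465)) = Rational(-344896375922077, 57586733360)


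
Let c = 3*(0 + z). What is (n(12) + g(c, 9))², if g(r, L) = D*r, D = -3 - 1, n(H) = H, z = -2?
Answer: 1296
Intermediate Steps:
D = -4
c = -6 (c = 3*(0 - 2) = 3*(-2) = -6)
g(r, L) = -4*r
(n(12) + g(c, 9))² = (12 - 4*(-6))² = (12 + 24)² = 36² = 1296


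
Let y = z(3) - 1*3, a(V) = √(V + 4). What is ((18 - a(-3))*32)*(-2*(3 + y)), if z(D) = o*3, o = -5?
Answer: 16320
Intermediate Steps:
z(D) = -15 (z(D) = -5*3 = -15)
a(V) = √(4 + V)
y = -18 (y = -15 - 1*3 = -15 - 3 = -18)
((18 - a(-3))*32)*(-2*(3 + y)) = ((18 - √(4 - 3))*32)*(-2*(3 - 18)) = ((18 - √1)*32)*(-2*(-15)) = ((18 - 1*1)*32)*30 = ((18 - 1)*32)*30 = (17*32)*30 = 544*30 = 16320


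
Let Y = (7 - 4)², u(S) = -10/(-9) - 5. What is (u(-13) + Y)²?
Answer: 2116/81 ≈ 26.123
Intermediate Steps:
u(S) = -35/9 (u(S) = -10*(-⅑) - 5 = 10/9 - 5 = -35/9)
Y = 9 (Y = 3² = 9)
(u(-13) + Y)² = (-35/9 + 9)² = (46/9)² = 2116/81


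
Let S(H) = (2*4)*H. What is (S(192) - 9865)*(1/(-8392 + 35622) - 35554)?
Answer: 8063599904851/27230 ≈ 2.9613e+8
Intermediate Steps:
S(H) = 8*H
(S(192) - 9865)*(1/(-8392 + 35622) - 35554) = (8*192 - 9865)*(1/(-8392 + 35622) - 35554) = (1536 - 9865)*(1/27230 - 35554) = -8329*(1/27230 - 35554) = -8329*(-968135419/27230) = 8063599904851/27230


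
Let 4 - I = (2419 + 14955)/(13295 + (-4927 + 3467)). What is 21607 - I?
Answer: 255688879/11835 ≈ 21604.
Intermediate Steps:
I = 29966/11835 (I = 4 - (2419 + 14955)/(13295 + (-4927 + 3467)) = 4 - 17374/(13295 - 1460) = 4 - 17374/11835 = 29966/11835 ≈ 2.5320)
21607 - I = 21607 - 1*29966/11835 = 21607 - 29966/11835 = 255688879/11835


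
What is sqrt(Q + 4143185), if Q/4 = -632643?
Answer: sqrt(1612613) ≈ 1269.9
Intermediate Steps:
Q = -2530572 (Q = 4*(-632643) = -2530572)
sqrt(Q + 4143185) = sqrt(-2530572 + 4143185) = sqrt(1612613)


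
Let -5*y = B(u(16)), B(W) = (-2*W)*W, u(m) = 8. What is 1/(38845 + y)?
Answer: 5/194353 ≈ 2.5726e-5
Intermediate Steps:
B(W) = -2*W²
y = 128/5 (y = -(-2)*8²/5 = -(-2)*64/5 = -⅕*(-128) = 128/5 ≈ 25.600)
1/(38845 + y) = 1/(38845 + 128/5) = 1/(194353/5) = 5/194353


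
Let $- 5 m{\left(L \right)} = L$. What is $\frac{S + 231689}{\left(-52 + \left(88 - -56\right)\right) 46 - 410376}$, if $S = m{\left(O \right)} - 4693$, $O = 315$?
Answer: $- \frac{226933}{406144} \approx -0.55875$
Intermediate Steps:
$m{\left(L \right)} = - \frac{L}{5}$
$S = -4756$ ($S = \left(- \frac{1}{5}\right) 315 - 4693 = -63 - 4693 = -4756$)
$\frac{S + 231689}{\left(-52 + \left(88 - -56\right)\right) 46 - 410376} = \frac{-4756 + 231689}{\left(-52 + \left(88 - -56\right)\right) 46 - 410376} = \frac{226933}{\left(-52 + \left(88 + 56\right)\right) 46 - 410376} = \frac{226933}{\left(-52 + 144\right) 46 - 410376} = \frac{226933}{92 \cdot 46 - 410376} = \frac{226933}{4232 - 410376} = \frac{226933}{-406144} = 226933 \left(- \frac{1}{406144}\right) = - \frac{226933}{406144}$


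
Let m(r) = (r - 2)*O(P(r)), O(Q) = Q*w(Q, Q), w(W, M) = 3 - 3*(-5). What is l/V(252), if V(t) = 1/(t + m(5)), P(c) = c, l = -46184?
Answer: -24108048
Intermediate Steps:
w(W, M) = 18 (w(W, M) = 3 + 15 = 18)
O(Q) = 18*Q (O(Q) = Q*18 = 18*Q)
m(r) = 18*r*(-2 + r) (m(r) = (r - 2)*(18*r) = (-2 + r)*(18*r) = 18*r*(-2 + r))
V(t) = 1/(270 + t) (V(t) = 1/(t + 18*5*(-2 + 5)) = 1/(t + 18*5*3) = 1/(t + 270) = 1/(270 + t))
l/V(252) = -46184/(1/(270 + 252)) = -46184/(1/522) = -46184/1/522 = -46184*522 = -24108048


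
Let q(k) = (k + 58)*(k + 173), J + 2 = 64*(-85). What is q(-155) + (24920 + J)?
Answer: 17732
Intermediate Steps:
J = -5442 (J = -2 + 64*(-85) = -2 - 5440 = -5442)
q(k) = (58 + k)*(173 + k)
q(-155) + (24920 + J) = (10034 + (-155)² + 231*(-155)) + (24920 - 5442) = (10034 + 24025 - 35805) + 19478 = -1746 + 19478 = 17732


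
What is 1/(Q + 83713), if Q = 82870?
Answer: 1/166583 ≈ 6.0030e-6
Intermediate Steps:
1/(Q + 83713) = 1/(82870 + 83713) = 1/166583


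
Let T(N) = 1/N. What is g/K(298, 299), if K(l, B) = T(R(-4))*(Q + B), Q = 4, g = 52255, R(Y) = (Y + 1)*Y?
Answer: 209020/101 ≈ 2069.5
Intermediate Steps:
R(Y) = Y*(1 + Y) (R(Y) = (1 + Y)*Y = Y*(1 + Y))
K(l, B) = ⅓ + B/12 (K(l, B) = (4 + B)/((-4*(1 - 4))) = (4 + B)/((-4*(-3))) = (4 + B)/12 = ⅓ + B/12)
g/K(298, 299) = 52255/(⅓ + (1/12)*299) = 52255/(⅓ + 299/12) = 52255/(101/4) = 52255*(4/101) = 209020/101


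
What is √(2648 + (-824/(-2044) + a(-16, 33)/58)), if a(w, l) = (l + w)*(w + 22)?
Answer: √581982837793/14819 ≈ 51.480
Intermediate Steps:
a(w, l) = (22 + w)*(l + w) (a(w, l) = (l + w)*(22 + w) = (22 + w)*(l + w))
√(2648 + (-824/(-2044) + a(-16, 33)/58)) = √(2648 + (-824/(-2044) + ((-16)² + 22*33 + 22*(-16) + 33*(-16))/58)) = √(2648 + (-824*(-1/2044) + (256 + 726 - 352 - 528)*(1/58))) = √(2648 + (206/511 + 102*(1/58))) = √(2648 + (206/511 + 51/29)) = √(2648 + 32035/14819) = √(39272747/14819) = √581982837793/14819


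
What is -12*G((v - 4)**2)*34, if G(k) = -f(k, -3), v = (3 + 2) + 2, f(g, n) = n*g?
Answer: -11016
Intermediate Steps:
f(g, n) = g*n
v = 7 (v = 5 + 2 = 7)
G(k) = 3*k (G(k) = -k*(-3) = -(-3)*k = 3*k)
-12*G((v - 4)**2)*34 = -36*(7 - 4)**2*34 = -36*3**2*34 = -36*9*34 = -12*27*34 = -324*34 = -11016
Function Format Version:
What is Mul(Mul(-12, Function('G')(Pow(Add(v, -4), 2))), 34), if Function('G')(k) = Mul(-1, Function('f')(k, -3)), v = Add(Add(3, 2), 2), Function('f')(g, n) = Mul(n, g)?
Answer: -11016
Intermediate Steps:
Function('f')(g, n) = Mul(g, n)
v = 7 (v = Add(5, 2) = 7)
Function('G')(k) = Mul(3, k) (Function('G')(k) = Mul(-1, Mul(k, -3)) = Mul(-1, Mul(-3, k)) = Mul(3, k))
Mul(Mul(-12, Function('G')(Pow(Add(v, -4), 2))), 34) = Mul(Mul(-12, Mul(3, Pow(Add(7, -4), 2))), 34) = Mul(Mul(-12, Mul(3, Pow(3, 2))), 34) = Mul(Mul(-12, Mul(3, 9)), 34) = Mul(Mul(-12, 27), 34) = Mul(-324, 34) = -11016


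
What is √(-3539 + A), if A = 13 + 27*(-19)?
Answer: I*√4039 ≈ 63.553*I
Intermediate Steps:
A = -500 (A = 13 - 513 = -500)
√(-3539 + A) = √(-3539 - 500) = √(-4039) = I*√4039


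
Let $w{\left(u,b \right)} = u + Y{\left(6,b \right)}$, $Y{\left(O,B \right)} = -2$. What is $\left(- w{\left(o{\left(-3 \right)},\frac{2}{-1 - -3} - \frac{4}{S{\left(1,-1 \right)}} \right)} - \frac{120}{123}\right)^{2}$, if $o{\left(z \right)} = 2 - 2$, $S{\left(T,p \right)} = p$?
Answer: $\frac{1764}{1681} \approx 1.0494$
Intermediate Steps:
$o{\left(z \right)} = 0$ ($o{\left(z \right)} = 2 - 2 = 0$)
$w{\left(u,b \right)} = -2 + u$ ($w{\left(u,b \right)} = u - 2 = -2 + u$)
$\left(- w{\left(o{\left(-3 \right)},\frac{2}{-1 - -3} - \frac{4}{S{\left(1,-1 \right)}} \right)} - \frac{120}{123}\right)^{2} = \left(- (-2 + 0) - \frac{120}{123}\right)^{2} = \left(\left(-1\right) \left(-2\right) - \frac{40}{41}\right)^{2} = \left(2 - \frac{40}{41}\right)^{2} = \left(\frac{42}{41}\right)^{2} = \frac{1764}{1681}$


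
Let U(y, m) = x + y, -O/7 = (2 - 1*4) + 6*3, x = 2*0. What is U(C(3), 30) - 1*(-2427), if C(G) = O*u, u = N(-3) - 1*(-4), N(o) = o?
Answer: 2315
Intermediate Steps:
x = 0
u = 1 (u = -3 - 1*(-4) = -3 + 4 = 1)
O = -112 (O = -7*((2 - 1*4) + 6*3) = -7*((2 - 4) + 18) = -7*(-2 + 18) = -7*16 = -112)
C(G) = -112 (C(G) = -112*1 = -112)
U(y, m) = y (U(y, m) = 0 + y = y)
U(C(3), 30) - 1*(-2427) = -112 - 1*(-2427) = -112 + 2427 = 2315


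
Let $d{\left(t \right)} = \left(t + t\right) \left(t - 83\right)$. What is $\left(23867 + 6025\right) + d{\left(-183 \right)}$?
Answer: $127248$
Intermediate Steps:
$d{\left(t \right)} = 2 t \left(-83 + t\right)$
$\left(23867 + 6025\right) + d{\left(-183 \right)} = \left(23867 + 6025\right) + 2 \left(-183\right) \left(-83 - 183\right) = 29892 + 2 \left(-183\right) \left(-266\right) = 29892 + 97356 = 127248$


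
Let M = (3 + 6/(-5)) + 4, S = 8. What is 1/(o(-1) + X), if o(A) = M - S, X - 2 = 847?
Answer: 5/4234 ≈ 0.0011809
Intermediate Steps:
X = 849 (X = 2 + 847 = 849)
M = 29/5 (M = (3 + 6*(-⅕)) + 4 = (3 - 6/5) + 4 = 9/5 + 4 = 29/5 ≈ 5.8000)
o(A) = -11/5 (o(A) = 29/5 - 1*8 = 29/5 - 8 = -11/5)
1/(o(-1) + X) = 1/(-11/5 + 849) = 1/(4234/5) = 5/4234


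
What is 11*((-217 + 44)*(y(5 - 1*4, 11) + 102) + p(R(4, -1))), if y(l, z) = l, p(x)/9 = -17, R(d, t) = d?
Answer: -197692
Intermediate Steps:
p(x) = -153 (p(x) = 9*(-17) = -153)
11*((-217 + 44)*(y(5 - 1*4, 11) + 102) + p(R(4, -1))) = 11*((-217 + 44)*((5 - 1*4) + 102) - 153) = 11*(-173*((5 - 4) + 102) - 153) = 11*(-173*(1 + 102) - 153) = 11*(-173*103 - 153) = 11*(-17819 - 153) = 11*(-17972) = -197692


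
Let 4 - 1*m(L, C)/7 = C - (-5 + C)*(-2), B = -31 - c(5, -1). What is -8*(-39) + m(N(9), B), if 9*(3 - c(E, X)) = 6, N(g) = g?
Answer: 1110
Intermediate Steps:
c(E, X) = 7/3 (c(E, X) = 3 - ⅑*6 = 3 - ⅔ = 7/3)
B = -100/3 (B = -31 - 1*7/3 = -31 - 7/3 = -100/3 ≈ -33.333)
m(L, C) = 98 - 21*C (m(L, C) = 28 - 7*(C - (-5 + C)*(-2)) = 28 - 7*(C - (10 - 2*C)) = 28 - 7*(C + (-10 + 2*C)) = 28 - 7*(-10 + 3*C) = 28 + (70 - 21*C) = 98 - 21*C)
-8*(-39) + m(N(9), B) = -8*(-39) + (98 - 21*(-100/3)) = 312 + (98 + 700) = 312 + 798 = 1110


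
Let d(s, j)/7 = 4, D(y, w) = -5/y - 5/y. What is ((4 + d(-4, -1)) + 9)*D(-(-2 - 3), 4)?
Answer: -82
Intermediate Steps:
D(y, w) = -10/y
d(s, j) = 28 (d(s, j) = 7*4 = 28)
((4 + d(-4, -1)) + 9)*D(-(-2 - 3), 4) = ((4 + 28) + 9)*(-10*(-1/(-2 - 3))) = (32 + 9)*(-10/((-1*(-5)))) = 41*(-10/5) = 41*(-10*⅕) = 41*(-2) = -82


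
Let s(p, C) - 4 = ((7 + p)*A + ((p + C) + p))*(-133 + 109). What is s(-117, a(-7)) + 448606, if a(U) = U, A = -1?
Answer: 451754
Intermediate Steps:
s(p, C) = 172 - 24*C - 24*p (s(p, C) = 4 + ((7 + p)*(-1) + ((p + C) + p))*(-133 + 109) = 4 + ((-7 - p) + ((C + p) + p))*(-24) = 4 + ((-7 - p) + (C + 2*p))*(-24) = 4 + (-7 + C + p)*(-24) = 4 + (168 - 24*C - 24*p) = 172 - 24*C - 24*p)
s(-117, a(-7)) + 448606 = (172 - 24*(-7) - 24*(-117)) + 448606 = (172 + 168 + 2808) + 448606 = 3148 + 448606 = 451754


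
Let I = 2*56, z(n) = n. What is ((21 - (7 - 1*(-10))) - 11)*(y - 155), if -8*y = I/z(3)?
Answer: 3353/3 ≈ 1117.7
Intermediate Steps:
I = 112
y = -14/3 ≈ -4.6667
((21 - (7 - 1*(-10))) - 11)*(y - 155) = ((21 - (7 - 1*(-10))) - 11)*(-14/3 - 155) = ((21 - (7 + 10)) - 11)*(-479/3) = ((21 - 1*17) - 11)*(-479/3) = ((21 - 17) - 11)*(-479/3) = (4 - 11)*(-479/3) = -7*(-479/3) = 3353/3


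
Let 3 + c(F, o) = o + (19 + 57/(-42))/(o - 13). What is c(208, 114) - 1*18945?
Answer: -26631029/1414 ≈ -18834.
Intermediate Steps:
c(F, o) = -3 + o + 247/(14*(-13 + o)) (c(F, o) = -3 + (o + (19 + 57/(-42))/(o - 13)) = -3 + (o + (19 + 57*(-1/42))/(-13 + o)) = -3 + (o + (19 - 19/14)/(-13 + o)) = -3 + (o + 247/(14*(-13 + o))) = -3 + o + 247/(14*(-13 + o)))
c(208, 114) - 1*18945 = (793/14 + 114² - 16*114)/(-13 + 114) - 1*18945 = (793/14 + 12996 - 1824)/101 - 18945 = (1/101)*(157201/14) - 18945 = 157201/1414 - 18945 = -26631029/1414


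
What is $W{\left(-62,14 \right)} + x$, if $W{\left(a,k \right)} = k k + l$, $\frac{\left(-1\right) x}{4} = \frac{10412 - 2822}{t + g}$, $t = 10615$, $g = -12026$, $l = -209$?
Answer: $\frac{12017}{1411} \approx 8.5166$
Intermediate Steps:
$x = \frac{30360}{1411}$ ($x = - 4 \frac{10412 - 2822}{10615 - 12026} = - 4 \frac{10412 - 2822}{-1411} = - 4 \cdot 7590 \left(- \frac{1}{1411}\right) = \left(-4\right) \left(- \frac{7590}{1411}\right) = \frac{30360}{1411} \approx 21.517$)
$W{\left(a,k \right)} = -209 + k^{2}$ ($W{\left(a,k \right)} = k k - 209 = k^{2} - 209 = -209 + k^{2}$)
$W{\left(-62,14 \right)} + x = \left(-209 + 14^{2}\right) + \frac{30360}{1411} = \left(-209 + 196\right) + \frac{30360}{1411} = -13 + \frac{30360}{1411} = \frac{12017}{1411}$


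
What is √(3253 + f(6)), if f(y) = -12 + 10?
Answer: √3251 ≈ 57.018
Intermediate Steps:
f(y) = -2
√(3253 + f(6)) = √(3253 - 2) = √3251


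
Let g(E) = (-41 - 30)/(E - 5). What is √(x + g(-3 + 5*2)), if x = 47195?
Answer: √188638/2 ≈ 217.16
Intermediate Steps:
g(E) = -71/(-5 + E)
√(x + g(-3 + 5*2)) = √(47195 - 71/(-5 + (-3 + 5*2))) = √(47195 - 71/(-5 + (-3 + 10))) = √(47195 - 71/(-5 + 7)) = √(47195 - 71/2) = √(94319/2) = √188638/2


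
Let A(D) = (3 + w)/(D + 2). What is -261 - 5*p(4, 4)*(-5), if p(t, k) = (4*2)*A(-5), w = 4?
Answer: -2183/3 ≈ -727.67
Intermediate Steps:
A(D) = 7/(2 + D) (A(D) = (3 + 4)/(D + 2) = 7/(2 + D))
p(t, k) = -56/3 (p(t, k) = (4*2)*(7/(2 - 5)) = 8*(7/(-3)) = 8*(7*(-⅓)) = 8*(-7/3) = -56/3)
-261 - 5*p(4, 4)*(-5) = -261 - 5*(-56/3)*(-5) = -261 - (-280)*(-5)/3 = -261 - 1*1400/3 = -261 - 1400/3 = -2183/3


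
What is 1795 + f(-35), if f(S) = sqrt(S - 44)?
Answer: 1795 + I*sqrt(79) ≈ 1795.0 + 8.8882*I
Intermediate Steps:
f(S) = sqrt(-44 + S)
1795 + f(-35) = 1795 + sqrt(-44 - 35) = 1795 + sqrt(-79) = 1795 + I*sqrt(79)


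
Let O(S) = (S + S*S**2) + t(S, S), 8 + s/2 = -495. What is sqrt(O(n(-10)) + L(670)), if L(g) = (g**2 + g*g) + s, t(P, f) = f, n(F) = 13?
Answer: sqrt(899017) ≈ 948.17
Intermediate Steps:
s = -1006 (s = -16 + 2*(-495) = -16 - 990 = -1006)
O(S) = S**3 + 2*S (O(S) = (S + S*S**2) + S = (S + S**3) + S = S**3 + 2*S)
L(g) = -1006 + 2*g**2 (L(g) = (g**2 + g*g) - 1006 = (g**2 + g**2) - 1006 = 2*g**2 - 1006 = -1006 + 2*g**2)
sqrt(O(n(-10)) + L(670)) = sqrt(13*(2 + 13**2) + (-1006 + 2*670**2)) = sqrt(13*(2 + 169) + (-1006 + 2*448900)) = sqrt(13*171 + (-1006 + 897800)) = sqrt(2223 + 896794) = sqrt(899017)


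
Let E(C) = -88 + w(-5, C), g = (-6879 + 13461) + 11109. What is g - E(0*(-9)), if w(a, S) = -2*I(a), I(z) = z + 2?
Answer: 17773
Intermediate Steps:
I(z) = 2 + z
w(a, S) = -4 - 2*a (w(a, S) = -2*(2 + a) = -4 - 2*a)
g = 17691 (g = 6582 + 11109 = 17691)
E(C) = -82 (E(C) = -88 + (-4 - 2*(-5)) = -88 + (-4 + 10) = -88 + 6 = -82)
g - E(0*(-9)) = 17691 - 1*(-82) = 17691 + 82 = 17773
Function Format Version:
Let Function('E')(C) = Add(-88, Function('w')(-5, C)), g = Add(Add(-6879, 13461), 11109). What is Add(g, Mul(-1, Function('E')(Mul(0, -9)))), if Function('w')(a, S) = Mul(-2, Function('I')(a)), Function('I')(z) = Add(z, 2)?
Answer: 17773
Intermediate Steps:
Function('I')(z) = Add(2, z)
Function('w')(a, S) = Add(-4, Mul(-2, a)) (Function('w')(a, S) = Mul(-2, Add(2, a)) = Add(-4, Mul(-2, a)))
g = 17691 (g = Add(6582, 11109) = 17691)
Function('E')(C) = -82 (Function('E')(C) = Add(-88, Add(-4, Mul(-2, -5))) = Add(-88, Add(-4, 10)) = Add(-88, 6) = -82)
Add(g, Mul(-1, Function('E')(Mul(0, -9)))) = Add(17691, Mul(-1, -82)) = Add(17691, 82) = 17773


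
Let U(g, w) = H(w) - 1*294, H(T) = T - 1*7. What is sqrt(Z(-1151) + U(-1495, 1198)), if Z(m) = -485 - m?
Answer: sqrt(1563) ≈ 39.535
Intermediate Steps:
H(T) = -7 + T (H(T) = T - 7 = -7 + T)
U(g, w) = -301 + w (U(g, w) = (-7 + w) - 1*294 = (-7 + w) - 294 = -301 + w)
sqrt(Z(-1151) + U(-1495, 1198)) = sqrt((-485 - 1*(-1151)) + (-301 + 1198)) = sqrt((-485 + 1151) + 897) = sqrt(666 + 897) = sqrt(1563)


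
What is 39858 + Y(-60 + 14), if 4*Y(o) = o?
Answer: 79693/2 ≈ 39847.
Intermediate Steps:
Y(o) = o/4
39858 + Y(-60 + 14) = 39858 + (-60 + 14)/4 = 39858 + (¼)*(-46) = 39858 - 23/2 = 79693/2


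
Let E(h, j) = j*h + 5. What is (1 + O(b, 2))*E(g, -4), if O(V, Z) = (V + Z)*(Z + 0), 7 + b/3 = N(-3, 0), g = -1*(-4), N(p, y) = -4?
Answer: 671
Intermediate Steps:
g = 4
b = -33 (b = -21 + 3*(-4) = -21 - 12 = -33)
O(V, Z) = Z*(V + Z) (O(V, Z) = (V + Z)*Z = Z*(V + Z))
E(h, j) = 5 + h*j (E(h, j) = h*j + 5 = 5 + h*j)
(1 + O(b, 2))*E(g, -4) = (1 + 2*(-33 + 2))*(5 + 4*(-4)) = (1 + 2*(-31))*(5 - 16) = (1 - 62)*(-11) = -61*(-11) = 671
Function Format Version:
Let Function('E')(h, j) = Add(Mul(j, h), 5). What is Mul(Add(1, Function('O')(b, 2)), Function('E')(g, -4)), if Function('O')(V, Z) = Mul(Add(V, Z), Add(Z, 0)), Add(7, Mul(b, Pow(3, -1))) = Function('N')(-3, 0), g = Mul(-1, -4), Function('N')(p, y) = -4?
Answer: 671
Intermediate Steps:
g = 4
b = -33 (b = Add(-21, Mul(3, -4)) = Add(-21, -12) = -33)
Function('O')(V, Z) = Mul(Z, Add(V, Z)) (Function('O')(V, Z) = Mul(Add(V, Z), Z) = Mul(Z, Add(V, Z)))
Function('E')(h, j) = Add(5, Mul(h, j)) (Function('E')(h, j) = Add(Mul(h, j), 5) = Add(5, Mul(h, j)))
Mul(Add(1, Function('O')(b, 2)), Function('E')(g, -4)) = Mul(Add(1, Mul(2, Add(-33, 2))), Add(5, Mul(4, -4))) = Mul(Add(1, Mul(2, -31)), Add(5, -16)) = Mul(Add(1, -62), -11) = Mul(-61, -11) = 671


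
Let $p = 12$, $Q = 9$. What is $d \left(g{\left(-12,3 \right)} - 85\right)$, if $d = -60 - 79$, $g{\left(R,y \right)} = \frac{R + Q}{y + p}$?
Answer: $\frac{59214}{5} \approx 11843.0$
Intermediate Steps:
$g{\left(R,y \right)} = \frac{9 + R}{12 + y}$ ($g{\left(R,y \right)} = \frac{R + 9}{y + 12} = \frac{9 + R}{12 + y}$)
$d = -139$
$d \left(g{\left(-12,3 \right)} - 85\right) = - 139 \left(\frac{9 - 12}{12 + 3} - 85\right) = - 139 \left(\frac{1}{15} \left(-3\right) - 85\right) = - 139 \left(- \frac{1}{5} - 85\right) = \left(-139\right) \left(- \frac{426}{5}\right) = \frac{59214}{5}$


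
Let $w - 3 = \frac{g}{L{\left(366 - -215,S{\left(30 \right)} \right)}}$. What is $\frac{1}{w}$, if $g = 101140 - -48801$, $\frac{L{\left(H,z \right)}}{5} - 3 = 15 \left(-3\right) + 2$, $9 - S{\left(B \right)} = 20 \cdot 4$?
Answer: $- \frac{200}{149341} \approx -0.0013392$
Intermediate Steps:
$S{\left(B \right)} = -71$ ($S{\left(B \right)} = 9 - 20 \cdot 4 = 9 - 80 = -71$)
$L{\left(H,z \right)} = -200$ ($L{\left(H,z \right)} = 15 + 5 \left(15 \left(-3\right) + 2\right) = 15 + 5 \left(-45 + 2\right) = 15 + 5 \left(-43\right) = 15 - 215 = -200$)
$g = 149941$ ($g = 101140 + 48801 = 149941$)
$w = - \frac{149341}{200}$ ($w = 3 + \frac{149941}{-200} = 3 + 149941 \left(- \frac{1}{200}\right) = 3 - \frac{149941}{200} = - \frac{149341}{200} \approx -746.71$)
$\frac{1}{w} = \frac{1}{- \frac{149341}{200}} = - \frac{200}{149341}$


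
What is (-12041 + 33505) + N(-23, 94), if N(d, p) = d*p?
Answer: 19302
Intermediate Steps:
(-12041 + 33505) + N(-23, 94) = (-12041 + 33505) - 23*94 = 21464 - 2162 = 19302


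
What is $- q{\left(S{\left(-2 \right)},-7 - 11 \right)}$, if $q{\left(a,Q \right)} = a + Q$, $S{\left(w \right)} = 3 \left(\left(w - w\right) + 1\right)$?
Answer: $15$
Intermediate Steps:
$S{\left(w \right)} = 3$ ($S{\left(w \right)} = 3 \left(0 + 1\right) = 3 \cdot 1 = 3$)
$q{\left(a,Q \right)} = Q + a$
$- q{\left(S{\left(-2 \right)},-7 - 11 \right)} = - (\left(-7 - 11\right) + 3) = - (-18 + 3) = \left(-1\right) \left(-15\right) = 15$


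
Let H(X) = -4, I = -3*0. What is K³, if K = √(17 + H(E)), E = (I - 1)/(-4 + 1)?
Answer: 13*√13 ≈ 46.872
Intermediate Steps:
I = 0
E = ⅓ (E = (0 - 1)/(-4 + 1) = -1/(-3) = -1*(-⅓) = ⅓ ≈ 0.33333)
K = √13 (K = √(17 - 4) = √13 ≈ 3.6056)
K³ = (√13)³ = 13*√13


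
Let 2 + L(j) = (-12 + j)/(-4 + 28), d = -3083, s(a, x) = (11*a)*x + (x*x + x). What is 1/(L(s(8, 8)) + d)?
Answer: -6/18319 ≈ -0.00032753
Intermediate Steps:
s(a, x) = x + x² + 11*a*x (s(a, x) = 11*a*x + (x² + x) = 11*a*x + (x + x²) = x + x² + 11*a*x)
L(j) = -5/2 + j/24 (L(j) = -2 + (-12 + j)/(-4 + 28) = -2 + (-12 + j)/24 = -2 + (-12 + j)*(1/24) = -2 + (-½ + j/24) = -5/2 + j/24)
1/(L(s(8, 8)) + d) = 1/((-5/2 + (8*(1 + 8 + 11*8))/24) - 3083) = 1/((-5/2 + (8*(1 + 8 + 88))/24) - 3083) = 1/((-5/2 + (8*97)/24) - 3083) = 1/((-5/2 + (1/24)*776) - 3083) = 1/((-5/2 + 97/3) - 3083) = 1/(179/6 - 3083) = 1/(-18319/6) = -6/18319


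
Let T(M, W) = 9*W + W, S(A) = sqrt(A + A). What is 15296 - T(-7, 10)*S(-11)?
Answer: 15296 - 100*I*sqrt(22) ≈ 15296.0 - 469.04*I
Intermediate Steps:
S(A) = sqrt(2)*sqrt(A) (S(A) = sqrt(2*A) = sqrt(2)*sqrt(A))
T(M, W) = 10*W
15296 - T(-7, 10)*S(-11) = 15296 - 10*10*sqrt(2)*sqrt(-11) = 15296 - 100*sqrt(2)*(I*sqrt(11)) = 15296 - 100*I*sqrt(22)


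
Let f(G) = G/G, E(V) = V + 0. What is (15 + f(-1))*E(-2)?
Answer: -32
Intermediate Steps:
E(V) = V
f(G) = 1
(15 + f(-1))*E(-2) = (15 + 1)*(-2) = 16*(-2) = -32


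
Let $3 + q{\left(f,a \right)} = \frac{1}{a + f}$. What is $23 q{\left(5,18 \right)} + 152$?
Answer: $84$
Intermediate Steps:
$q{\left(f,a \right)} = -3 + \frac{1}{a + f}$
$23 q{\left(5,18 \right)} + 152 = 23 \frac{1 - 54 - 15}{18 + 5} + 152 = 23 \frac{1 - 54 - 15}{23} + 152 = 23 \cdot \frac{1}{23} \left(-68\right) + 152 = 23 \left(- \frac{68}{23}\right) + 152 = -68 + 152 = 84$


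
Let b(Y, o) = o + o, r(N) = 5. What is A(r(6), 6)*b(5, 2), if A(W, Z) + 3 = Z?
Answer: 12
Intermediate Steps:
b(Y, o) = 2*o
A(W, Z) = -3 + Z
A(r(6), 6)*b(5, 2) = (-3 + 6)*(2*2) = 3*4 = 12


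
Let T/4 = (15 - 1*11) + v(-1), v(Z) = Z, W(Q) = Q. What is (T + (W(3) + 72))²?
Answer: 7569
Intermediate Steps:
T = 12 (T = 4*((15 - 1*11) - 1) = 4*((15 - 11) - 1) = 4*(4 - 1) = 4*3 = 12)
(T + (W(3) + 72))² = (12 + (3 + 72))² = (12 + 75)² = 87² = 7569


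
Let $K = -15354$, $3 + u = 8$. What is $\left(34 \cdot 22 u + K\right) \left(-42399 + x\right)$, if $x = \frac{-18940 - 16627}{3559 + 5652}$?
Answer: $\frac{4536111988184}{9211} \approx 4.9247 \cdot 10^{8}$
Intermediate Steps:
$u = 5$ ($u = -3 + 8 = 5$)
$x = - \frac{35567}{9211} \approx -3.8614$
$\left(34 \cdot 22 u + K\right) \left(-42399 + x\right) = \left(34 \cdot 22 \cdot 5 - 15354\right) \left(-42399 - \frac{35567}{9211}\right) = \left(748 \cdot 5 - 15354\right) \left(- \frac{390572756}{9211}\right) = \left(3740 - 15354\right) \left(- \frac{390572756}{9211}\right) = \left(-11614\right) \left(- \frac{390572756}{9211}\right) = \frac{4536111988184}{9211}$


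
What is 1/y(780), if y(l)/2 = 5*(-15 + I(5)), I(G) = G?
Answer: -1/100 ≈ -0.010000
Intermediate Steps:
y(l) = -100 (y(l) = 2*(5*(-15 + 5)) = 2*(5*(-10)) = 2*(-50) = -100)
1/y(780) = 1/(-100) = -1/100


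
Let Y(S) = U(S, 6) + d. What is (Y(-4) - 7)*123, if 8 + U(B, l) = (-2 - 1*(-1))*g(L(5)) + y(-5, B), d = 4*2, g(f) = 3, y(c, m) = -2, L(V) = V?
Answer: -1476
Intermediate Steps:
d = 8
U(B, l) = -13 (U(B, l) = -8 + ((-2 - 1*(-1))*3 - 2) = -8 + ((-2 + 1)*3 - 2) = -8 + (-1*3 - 2) = -8 + (-3 - 2) = -8 - 5 = -13)
Y(S) = -5 (Y(S) = -13 + 8 = -5)
(Y(-4) - 7)*123 = (-5 - 7)*123 = -12*123 = -1476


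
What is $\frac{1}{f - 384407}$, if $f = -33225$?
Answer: $- \frac{1}{417632} \approx -2.3945 \cdot 10^{-6}$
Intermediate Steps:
$\frac{1}{f - 384407} = \frac{1}{-33225 - 384407} = \frac{1}{-417632} = - \frac{1}{417632}$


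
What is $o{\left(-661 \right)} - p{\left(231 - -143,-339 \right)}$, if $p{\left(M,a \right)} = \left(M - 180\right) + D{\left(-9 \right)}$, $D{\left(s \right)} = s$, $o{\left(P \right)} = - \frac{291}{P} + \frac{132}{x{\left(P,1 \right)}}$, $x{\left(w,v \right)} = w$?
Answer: $- \frac{122126}{661} \approx -184.76$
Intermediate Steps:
$o{\left(P \right)} = - \frac{159}{P}$ ($o{\left(P \right)} = - \frac{291}{P} + \frac{132}{P} = - \frac{159}{P}$)
$p{\left(M,a \right)} = -189 + M$ ($p{\left(M,a \right)} = \left(M - 180\right) - 9 = \left(-180 + M\right) - 9 = -189 + M$)
$o{\left(-661 \right)} - p{\left(231 - -143,-339 \right)} = - \frac{159}{-661} - \left(-189 + \left(231 - -143\right)\right) = \left(-159\right) \left(- \frac{1}{661}\right) - \left(-189 + \left(231 + 143\right)\right) = \frac{159}{661} - \left(-189 + 374\right) = \frac{159}{661} - 185 = - \frac{122126}{661}$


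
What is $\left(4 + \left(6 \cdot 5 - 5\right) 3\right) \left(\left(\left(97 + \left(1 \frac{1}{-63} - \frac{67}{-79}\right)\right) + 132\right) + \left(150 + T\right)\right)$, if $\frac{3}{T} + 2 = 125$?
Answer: $\frac{77512402}{2583} \approx 30009.0$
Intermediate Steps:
$T = \frac{1}{41}$ ($T = \frac{3}{-2 + 125} = \frac{3}{123} = 3 \cdot \frac{1}{123} = \frac{1}{41} \approx 0.02439$)
$\left(4 + \left(6 \cdot 5 - 5\right) 3\right) \left(\left(\left(97 + \left(1 \frac{1}{-63} - \frac{67}{-79}\right)\right) + 132\right) + \left(150 + T\right)\right) = \left(4 + \left(6 \cdot 5 - 5\right) 3\right) \left(\left(\left(97 + \left(1 \frac{1}{-63} - \frac{67}{-79}\right)\right) + 132\right) + \left(150 + \frac{1}{41}\right)\right) = \left(4 + \left(30 - 5\right) 3\right) \left(\left(\left(97 + \left(1 \left(- \frac{1}{63}\right) - - \frac{67}{79}\right)\right) + 132\right) + \frac{6151}{41}\right) = \left(4 + 25 \cdot 3\right) \left(\left(\left(97 + \left(- \frac{1}{63} + \frac{67}{79}\right)\right) + 132\right) + \frac{6151}{41}\right) = \left(4 + 75\right) \left(\left(\left(97 + \frac{4142}{4977}\right) + 132\right) + \frac{6151}{41}\right) = 79 \left(\left(\frac{486911}{4977} + 132\right) + \frac{6151}{41}\right) = 79 \left(\frac{1143875}{4977} + \frac{6151}{41}\right) = 79 \cdot \frac{77512402}{204057} = \frac{77512402}{2583}$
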